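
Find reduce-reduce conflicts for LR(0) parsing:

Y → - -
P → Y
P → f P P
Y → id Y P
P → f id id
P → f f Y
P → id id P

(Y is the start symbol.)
Yes — I16: [P → Y .] vs [P → f f Y .]

A reduce-reduce conflict occurs when an LR(0) state has two complete items [A → α .] and [B → β .] — both call for a reduction, and with no lookahead the parser cannot choose between them.

Augment with Y' → Y and build the canonical LR(0) collection (I0 = CLOSURE({[Y' → . Y]}), then GOTO on every symbol after a dot until no new states appear). It has 19 states:
  I0: { [Y → . - -], [Y → . id Y P], [Y' → . Y] }  — shift
  I1: { [Y → - . -] }  — shift
  I2: { [Y' → Y .] }  — accept
  I3: { [Y → . - -], [Y → . id Y P], [Y → id . Y P] }  — shift
  I4: { [P → . Y], [P → . f P P], [P → . f f Y], [P → . f id id], [P → . id id P], [Y → . - -], [Y → . id Y P], [Y → id Y . P] }  — shift
  I5: { [Y → id Y P .] }  — reduce
  I6: { [P → Y .] }  — reduce
  I7: { [P → . Y], [P → . f P P], [P → . f f Y], [P → . f id id], [P → . id id P], [P → f . P P], [P → f . f Y], [P → f . id id], [Y → . - -], [Y → . id Y P] }  — shift
  I8: { [P → id . id P], [Y → . - -], [Y → . id Y P], [Y → id . Y P] }  — shift
  I9: { [P → . Y], [P → . f P P], [P → . f f Y], [P → . f id id], [P → . id id P], [P → id id . P], [Y → . - -], [Y → . id Y P], [Y → id . Y P] }  — shift
  I10: { [P → id id P .] }  — reduce
  I11: { [P → . Y], [P → . f P P], [P → . f f Y], [P → . f id id], [P → . id id P], [P → Y .], [Y → . - -], [Y → . id Y P], [Y → id Y . P] }  — shift, reduce
  I12: { [P → . Y], [P → . f P P], [P → . f f Y], [P → . f id id], [P → . id id P], [P → f P . P], [Y → . - -], [Y → . id Y P] }  — shift
  I13: { [P → . Y], [P → . f P P], [P → . f f Y], [P → . f id id], [P → . id id P], [P → f . P P], [P → f . f Y], [P → f . id id], [P → f f . Y], [Y → . - -], [Y → . id Y P] }  — shift
  I14: { [P → f id . id], [P → id . id P], [Y → . - -], [Y → . id Y P], [Y → id . Y P] }  — shift
  I15: { [P → . Y], [P → . f P P], [P → . f f Y], [P → . f id id], [P → . id id P], [P → f id id .], [P → id id . P], [Y → . - -], [Y → . id Y P], [Y → id . Y P] }  — shift, reduce
  I16: { [P → Y .], [P → f f Y .] }  — 2 reduces
  I17: { [P → f P P .] }  — reduce
  I18: { [Y → - - .] }  — reduce

I16 contains complete items [P → Y .], [P → f f Y .] — reduce-reduce conflict.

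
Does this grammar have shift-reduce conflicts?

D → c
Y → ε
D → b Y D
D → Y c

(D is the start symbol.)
A shift-reduce conflict occurs when an LR(0) state has both:
  - a complete (reduce) item [A → α .] (dot at the end), and
  - a shift item [B → β . c γ] (dot before a terminal).

Augment with D' → D and build the canonical LR(0) collection (I0 = CLOSURE({[D' → . D]}), then GOTO on every symbol after a dot until no new states appear). It has 8 states:
  I0: { [D → . Y c], [D → . b Y D], [D → . c], [D' → . D], [Y → .] }  — shift, reduce
  I1: { [D' → D .] }  — accept
  I2: { [D → Y . c] }  — shift
  I3: { [D → b . Y D], [Y → .] }  — reduce
  I4: { [D → c .] }  — reduce
  I5: { [D → . Y c], [D → . b Y D], [D → . c], [D → b Y . D], [Y → .] }  — shift, reduce
  I6: { [D → b Y D .] }  — reduce
  I7: { [D → Y c .] }  — reduce

I0 contains reduce item [Y → .] and shift items [D → . b Y D], [D → . c] — shift-reduce conflict.
I5 contains reduce item [Y → .] and shift items [D → . b Y D], [D → . c] — shift-reduce conflict.

Answer: Yes — I0: [Y → .] vs [D → . b Y D]; I5: [Y → .] vs [D → . b Y D]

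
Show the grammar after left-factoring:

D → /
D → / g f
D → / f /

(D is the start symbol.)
Left-factoring transforms A → αβ₁ | αβ₂ into A → αA' and A' → β₁ | β₂
(α is the longest common prefix among the alternatives). Repeat until
no nonterminal has two alternatives with a common prefix.

Round 1: D has alternatives sharing prefix '/'. Introduce D': D → / D'
  Add: D' → ε
  Add: D' → g f
  Add: D' → f /

No remaining common prefixes — done.

Resulting grammar:
D → / D'
D' → ε
D' → g f
D' → f /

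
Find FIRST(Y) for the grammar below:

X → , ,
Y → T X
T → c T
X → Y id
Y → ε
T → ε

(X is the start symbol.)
To compute FIRST(Y), examine every production with Y on the left-hand side, reading each right-hand side left to right until a non-nullable symbol is reached.

FIRST sets of the other non-terminals involved (by the same procedure, iterated to a fixed point):
  FIRST(T) = { 'c', ε }
  FIRST(X) = { ',', 'c', 'id' }

From Y → T X:
  - T is a non-terminal: add FIRST(T) \ {ε} = { 'c' }
    T is nullable, so continue to the next symbol
  - X is a non-terminal: add FIRST(X) \ {ε} = { ',', 'c', 'id' }
    X is not nullable, so stop
From Y → ε:
  - ε-production, so ε ∈ FIRST(Y)

Collecting: FIRST(Y) = { ',', 'c', 'id', ε }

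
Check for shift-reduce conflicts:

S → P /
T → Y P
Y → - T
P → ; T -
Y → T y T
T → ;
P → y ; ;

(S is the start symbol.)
Augment with S' → S and build the canonical LR(0) collection (I0 = CLOSURE({[S' → . S]}), then GOTO on every symbol after a dot until no new states appear). It has 17 states:
  I0: { [P → . ; T -], [P → . y ; ;], [S → . P /], [S' → . S] }  — shift
  I1: { [P → ; . T -], [T → . ;], [T → . Y P], [Y → . - T], [Y → . T y T] }  — shift
  I2: { [S → P . /] }  — shift
  I3: { [S' → S .] }  — accept
  I4: { [P → y . ; ;] }  — shift
  I5: { [P → y ; . ;] }  — shift
  I6: { [P → y ; ; .] }  — reduce
  I7: { [S → P / .] }  — reduce
  I8: { [T → . ;], [T → . Y P], [Y → - . T], [Y → . - T], [Y → . T y T] }  — shift
  I9: { [T → ; .] }  — reduce
  I10: { [P → ; T . -], [Y → T . y T] }  — shift
  I11: { [P → . ; T -], [P → . y ; ;], [T → Y . P] }  — shift
  I12: { [T → Y P .] }  — reduce
  I13: { [P → ; T - .] }  — reduce
  I14: { [T → . ;], [T → . Y P], [Y → . - T], [Y → . T y T], [Y → T y . T] }  — shift
  I15: { [Y → T . y T], [Y → T y T .] }  — shift, reduce
  I16: { [Y → - T .], [Y → T . y T] }  — shift, reduce

I15 contains reduce item [Y → T y T .] and shift item [Y → T . y T] — shift-reduce conflict.
I16 contains reduce item [Y → - T .] and shift item [Y → T . y T] — shift-reduce conflict.

Answer: Yes — I15: [Y → T y T .] vs [Y → T . y T]; I16: [Y → - T .] vs [Y → T . y T]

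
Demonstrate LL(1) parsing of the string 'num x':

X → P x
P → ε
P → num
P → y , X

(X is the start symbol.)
Stack is shown with the top on the left.

Stack    Input    Action
------------------------
X $      num x $  output X → P x
P x $    num x $  output P → num
num x $  num x $  match 'num'
x $      x $      match 'x'
$        $        accept

The string is accepted.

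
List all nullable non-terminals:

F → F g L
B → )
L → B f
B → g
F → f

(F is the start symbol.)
A non-terminal is nullable if it can derive ε (the empty string): either it has an ε-production, or it has a production whose right-hand side consists entirely of nullable non-terminals.

There are no ε-productions, so no non-terminal can derive ε.
No non-terminals are nullable.

Answer: None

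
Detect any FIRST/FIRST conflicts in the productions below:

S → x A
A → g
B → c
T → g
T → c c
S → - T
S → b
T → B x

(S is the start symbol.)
FIRST sets of the non-terminals at (or reachable through a nullable prefix from) the front of some alternative:
  FIRST(B) = { 'c' }

Productions for S:
  S → x A: FIRST = { 'x' }
  S → - T: FIRST = { '-' }
  S → b: FIRST = { 'b' }
Productions for T:
  T → g: FIRST = { 'g' }
  T → c c: FIRST = { 'c' }
  T → B x: FIRST = { 'c' }
A, B have only one production, so no FIRST/FIRST conflict is possible there.

Conflict for T: T → c c and T → B x
  Overlap: { 'c' }

Answer: Yes. T → c c / T → B x on { 'c' }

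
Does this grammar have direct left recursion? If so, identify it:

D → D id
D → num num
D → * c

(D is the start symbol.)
Yes, D is left-recursive

D → D id: LEFT RECURSIVE (starts with D)
D → num num: starts with num
D → * c: starts with '*'

The grammar has direct left recursion on: D.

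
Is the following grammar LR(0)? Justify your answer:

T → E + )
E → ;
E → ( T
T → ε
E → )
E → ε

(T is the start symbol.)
A grammar is LR(0) if no state in the canonical LR(0) collection has:
  - both a shift item (dot before a terminal) and a complete item (shift-reduce conflict), or
  - two or more complete items (reduce-reduce conflict; the accept item [T' → T .] counts as a complete item here).

Augment with T' → T and build the canonical LR(0) collection (I0 = CLOSURE({[T' → . T]}), then GOTO on every symbol after a dot until no new states appear). It has 9 states:
  I0: { [E → . ( T], [E → . )], [E → . ;], [E → .], [T → . E + )], [T → .], [T' → . T] }  — shift, 2 reduces
  I1: { [E → ( . T], [E → . ( T], [E → . )], [E → . ;], [E → .], [T → . E + )], [T → .] }  — shift, 2 reduces
  I2: { [E → ) .] }  — reduce
  I3: { [E → ; .] }  — reduce
  I4: { [T → E . + )] }  — shift
  I5: { [T' → T .] }  — accept
  I6: { [T → E + . )] }  — shift
  I7: { [T → E + ) .] }  — reduce
  I8: { [E → ( T .] }  — reduce

Conflict in state I0:
  Shift-reduce conflict between [E → .] and [E → . ( T]
So the grammar is NOT LR(0).

Answer: No. Shift-reduce conflict between [E → .] and [E → . ( T]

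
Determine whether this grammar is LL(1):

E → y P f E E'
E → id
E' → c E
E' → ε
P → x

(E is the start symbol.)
No. Predict set conflict for E': { 'c' }

A grammar is LL(1) if for each non-terminal N with multiple productions, the predict sets of those productions are pairwise disjoint, where PREDICT(N → α) = (FIRST(α) \ {ε}) ∪ (FOLLOW(N) if α ⇒* ε).

Relevant sets:
  FOLLOW(E') = { $, 'c' }

For E:
  PREDICT(E → y P f E E') = { 'y' }
  PREDICT(E → id) = { 'id' }
For E':
  PREDICT(E' → c E) = { 'c' }
  PREDICT(E' → ε) = { $, 'c' }
P has a single production, so nothing to check there.

Conflict found: Predict set conflict for E': { 'c' }
The grammar is NOT LL(1).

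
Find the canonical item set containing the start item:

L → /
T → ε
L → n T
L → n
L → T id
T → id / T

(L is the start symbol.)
{ [L → . /], [L → . T id], [L → . n T], [L → . n], [L' → . L], [T → . id / T], [T → .] }

First, augment the grammar with L' → L
I₀ = CLOSURE({ [L' → . L] }):
  [L' → . L] has the dot before L: add [L → . /], [L → . n T], [L → . n], [L → . T id]
  [L → . T id] has the dot before T: add [T → .], [T → . id / T]
No further items can be added.

I₀ = { [L → . /], [L → . T id], [L → . n T], [L → . n], [L' → . L], [T → . id / T], [T → .] }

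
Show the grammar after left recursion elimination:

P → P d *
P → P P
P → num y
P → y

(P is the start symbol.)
P is directly left-recursive. The standard transformation for
  A → A α₁ | ... | A α_m | β₁ | ... | β_n
is
  A  → β₁ A' | ... | β_n A'
  A' → α₁ A' | ... | α_m A' | ε

P → num y becomes P → num y P'
P → y becomes P → y P'
P → P d * becomes P' → d * P'
P → P P becomes P' → P P'
Add P' → ε

Resulting grammar:
P → num y P'
P → y P'
P' → d * P'
P' → P P'
P' → ε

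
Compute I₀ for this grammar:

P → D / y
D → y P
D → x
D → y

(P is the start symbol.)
{ [D → . x], [D → . y P], [D → . y], [P → . D / y], [P' → . P] }

First, augment the grammar with P' → P
I₀ = CLOSURE({ [P' → . P] }):
  [P' → . P] has the dot before P: add [P → . D / y]
  [P → . D / y] has the dot before D: add [D → . y P], [D → . x], [D → . y]
No further items can be added.

I₀ = { [D → . x], [D → . y P], [D → . y], [P → . D / y], [P' → . P] }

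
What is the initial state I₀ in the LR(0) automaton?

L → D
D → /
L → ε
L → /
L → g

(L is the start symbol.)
{ [D → . /], [L → . /], [L → . D], [L → . g], [L → .], [L' → . L] }

First, augment the grammar with L' → L
I₀ = CLOSURE({ [L' → . L] }):
  [L' → . L] has the dot before L: add [L → . D], [L → .], [L → . /], [L → . g]
  [L → . D] has the dot before D: add [D → . /]
No further items can be added.

I₀ = { [D → . /], [L → . /], [L → . D], [L → . g], [L → .], [L' → . L] }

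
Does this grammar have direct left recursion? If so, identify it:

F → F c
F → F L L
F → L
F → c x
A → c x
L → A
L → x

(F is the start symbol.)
Direct left recursion occurs when N → N α for some non-terminal N (the right-hand side begins with the left-hand side itself).

F → F c: LEFT RECURSIVE (starts with F)
F → F L L: LEFT RECURSIVE (starts with F)
F → L: starts with L
F → c x: starts with c
A → c x: starts with c
L → A: starts with A
L → x: starts with x

The grammar has direct left recursion on: F.

Answer: Yes, F is left-recursive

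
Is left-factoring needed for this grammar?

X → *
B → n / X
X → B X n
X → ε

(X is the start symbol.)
Left-factoring is needed when two productions for the same non-terminal
share a common prefix on the right-hand side.

Productions for X:
  X → *
  X → B X n
  X → ε

No common prefixes found.

Answer: No, left-factoring is not needed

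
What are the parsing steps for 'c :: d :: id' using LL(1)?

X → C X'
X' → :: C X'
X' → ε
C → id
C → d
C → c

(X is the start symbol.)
Stack is shown with the top on the left.

Stack      Input           Action
---------------------------------
X $        c :: d :: id $  output X → C X'
C X' $     c :: d :: id $  output C → c
c X' $     c :: d :: id $  match 'c'
X' $       :: d :: id $    output X' → :: C X'
:: C X' $  :: d :: id $    match '::'
C X' $     d :: id $       output C → d
d X' $     d :: id $       match 'd'
X' $       :: id $         output X' → :: C X'
:: C X' $  :: id $         match '::'
C X' $     id $            output C → id
id X' $    id $            match 'id'
X' $       $               output X' → ε
$          $               accept

The string is accepted.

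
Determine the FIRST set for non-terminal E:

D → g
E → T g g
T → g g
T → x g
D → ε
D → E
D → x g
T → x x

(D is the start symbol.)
FIRST sets of the other non-terminals involved (by the same procedure, iterated to a fixed point):
  FIRST(T) = { 'g', 'x' }

From E → T g g:
  - T is a non-terminal: add FIRST(T) \ {ε} = { 'g', 'x' }
    T is not nullable, so stop

Collecting: FIRST(E) = { 'g', 'x' }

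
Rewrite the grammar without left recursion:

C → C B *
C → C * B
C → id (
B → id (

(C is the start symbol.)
C → id ( C'
C' → B * C'
C' → * B C'
C' → ε
B → id (

C is directly left-recursive. The standard transformation for
  A → A α₁ | ... | A α_m | β₁ | ... | β_n
is
  A  → β₁ A' | ... | β_n A'
  A' → α₁ A' | ... | α_m A' | ε

C → id ( becomes C → id ( C'
C → C B * becomes C' → B * C'
C → C * B becomes C' → * B C'
Add C' → ε

Productions for other non-terminals are unchanged:
  B → id (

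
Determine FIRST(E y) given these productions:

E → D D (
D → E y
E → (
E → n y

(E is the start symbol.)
FIRST sets of the non-terminals involved (from the grammar, by fixed-point iteration):
  FIRST(E) = { '(', 'n' }

To compute FIRST(E y), process the symbols left to right:
Symbol E is a non-terminal. Add FIRST(E) \ {ε} = { '(', 'n' }
E is not nullable (ε ∉ FIRST(E)), so stop here.
FIRST(E y) = { '(', 'n' }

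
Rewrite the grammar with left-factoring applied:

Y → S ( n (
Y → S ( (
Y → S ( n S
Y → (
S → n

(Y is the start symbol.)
Y → S ( Y'
Y' → n Y''
Y'' → (
Y'' → S
Y' → (
Y → (
S → n

Left-factoring transforms A → αβ₁ | αβ₂ into A → αA' and A' → β₁ | β₂
(α is the longest common prefix among the alternatives). Repeat until
no nonterminal has two alternatives with a common prefix.

Round 1: Y has alternatives sharing prefix 'S ('. Introduce Y': Y → S ( Y'
  Add: Y' → n (
  Add: Y' → (
  Add: Y' → n S

Round 2: Y' has alternatives sharing prefix 'n'. Introduce Y'': Y' → n Y''
  Add: Y'' → (
  Add: Y'' → S

No remaining common prefixes — done.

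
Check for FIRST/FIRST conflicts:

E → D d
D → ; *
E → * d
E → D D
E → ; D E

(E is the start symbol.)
A FIRST/FIRST conflict occurs when two productions N → α and N → β for the same non-terminal have FIRST(α) ∩ FIRST(β) ≠ ∅ (with ε ∈ FIRST of a nullable right-hand side, so two nullable alternatives also conflict).

FIRST sets of the non-terminals at (or reachable through a nullable prefix from) the front of some alternative:
  FIRST(D) = { ';' }

Productions for E:
  E → D d: FIRST = { ';' }
  E → * d: FIRST = { '*' }
  E → D D: FIRST = { ';' }
  E → ; D E: FIRST = { ';' }
D has only one production, so no FIRST/FIRST conflict is possible there.

Conflict for E: E → D d and E → D D
  Overlap: { ';' }
Conflict for E: E → D d and E → ; D E
  Overlap: { ';' }
Conflict for E: E → D D and E → ; D E
  Overlap: { ';' }

Answer: Yes. E → D d / E → D D on { ';' }; E → D d / E → ';' D E on { ';' }; E → D D / E → ';' D E on { ';' }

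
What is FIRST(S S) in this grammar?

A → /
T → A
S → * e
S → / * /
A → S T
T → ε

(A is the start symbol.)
{ '*', '/' }

FIRST sets of the non-terminals involved (from the grammar, by fixed-point iteration):
  FIRST(S) = { '*', '/' }

To compute FIRST(S S), process the symbols left to right:
Symbol S is a non-terminal. Add FIRST(S) \ {ε} = { '*', '/' }
S is not nullable (ε ∉ FIRST(S)), so stop here.
FIRST(S S) = { '*', '/' }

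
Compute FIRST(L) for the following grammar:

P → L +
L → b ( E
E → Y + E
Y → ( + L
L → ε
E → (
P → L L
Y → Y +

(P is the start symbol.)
{ 'b', ε }

To compute FIRST(L), examine every production with L on the left-hand side, reading each right-hand side left to right until a non-nullable symbol is reached.

From L → b ( E:
  - b is a terminal: add 'b' and stop
From L → ε:
  - ε-production, so ε ∈ FIRST(L)

Collecting: FIRST(L) = { 'b', ε }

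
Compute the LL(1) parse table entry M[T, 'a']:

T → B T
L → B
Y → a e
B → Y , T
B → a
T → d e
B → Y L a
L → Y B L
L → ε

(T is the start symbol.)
To find M[T, 'a'], we find productions for T where 'a' is in the predict set (PREDICT(N → α) = (FIRST(α) \ {ε}) ∪ (FOLLOW(N) if α ⇒* ε)).

Relevant sets:
  FIRST(B) = { 'a' }

T → B T: PREDICT = { 'a' }
  'a' is in predict set, so this production goes in M[T, 'a']
T → d e: PREDICT = { 'd' }

M[T, 'a'] = T → B T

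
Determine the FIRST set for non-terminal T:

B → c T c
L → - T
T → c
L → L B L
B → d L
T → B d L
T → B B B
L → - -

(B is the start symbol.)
To compute FIRST(T), examine every production with T on the left-hand side, reading each right-hand side left to right until a non-nullable symbol is reached.

FIRST sets of the other non-terminals involved (by the same procedure, iterated to a fixed point):
  FIRST(B) = { 'c', 'd' }

From T → c:
  - c is a terminal: add 'c' and stop
From T → B d L:
  - B is a non-terminal: add FIRST(B) \ {ε} = { 'c', 'd' }
    B is not nullable, so stop
From T → B B B:
  - B is a non-terminal: add FIRST(B) \ {ε} = { 'c', 'd' }
    B is not nullable, so stop

Collecting: FIRST(T) = { 'c', 'd' }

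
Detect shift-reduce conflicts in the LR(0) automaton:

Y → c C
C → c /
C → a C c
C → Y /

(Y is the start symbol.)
No shift-reduce conflicts

A shift-reduce conflict occurs when an LR(0) state has both:
  - a complete (reduce) item [A → α .] (dot at the end), and
  - a shift item [B → β . c γ] (dot before a terminal).

Augment with Y' → Y and build the canonical LR(0) collection (I0 = CLOSURE({[Y' → . Y]}), then GOTO on every symbol after a dot until no new states appear). It has 11 states:
  I0: { [Y → . c C], [Y' → . Y] }  — shift
  I1: { [Y' → Y .] }  — accept
  I2: { [C → . Y /], [C → . a C c], [C → . c /], [Y → . c C], [Y → c . C] }  — shift
  I3: { [Y → c C .] }  — reduce
  I4: { [C → Y . /] }  — shift
  I5: { [C → . Y /], [C → . a C c], [C → . c /], [C → a . C c], [Y → . c C] }  — shift
  I6: { [C → . Y /], [C → . a C c], [C → . c /], [C → c . /], [Y → . c C], [Y → c . C] }  — shift
  I7: { [C → c / .] }  — reduce
  I8: { [C → a C . c] }  — shift
  I9: { [C → a C c .] }  — reduce
  I10: { [C → Y / .] }  — reduce

No state contains both a complete item and a shift item.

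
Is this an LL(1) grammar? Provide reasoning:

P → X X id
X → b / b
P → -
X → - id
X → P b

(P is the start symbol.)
A grammar is LL(1) if for each non-terminal N with multiple productions, the predict sets of those productions are pairwise disjoint, where PREDICT(N → α) = (FIRST(α) \ {ε}) ∪ (FOLLOW(N) if α ⇒* ε).

Relevant sets:
  FIRST(X) = { '-', 'b' }
  FIRST(P) = { '-', 'b' }

For P:
  PREDICT(P → X X id) = { '-', 'b' }
  PREDICT(P → '-') = { '-' }
For X:
  PREDICT(X → b '/' b) = { 'b' }
  PREDICT(X → '-' id) = { '-' }
  PREDICT(X → P b) = { '-', 'b' }

Conflict found: Predict set conflict for P: { '-' }
The grammar is NOT LL(1).

Answer: No. Predict set conflict for P: { '-' }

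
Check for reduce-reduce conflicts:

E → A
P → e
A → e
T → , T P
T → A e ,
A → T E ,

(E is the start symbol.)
A reduce-reduce conflict occurs when an LR(0) state has two complete items [A → α .] and [B → β .] — both call for a reduction, and with no lookahead the parser cannot choose between them.

Augment with E' → E and build the canonical LR(0) collection (I0 = CLOSURE({[E' → . E]}), then GOTO on every symbol after a dot until no new states appear). It has 14 states:
  I0: { [A → . T E ,], [A → . e], [E → . A], [E' → . E], [T → . , T P], [T → . A e ,] }  — shift
  I1: { [A → . T E ,], [A → . e], [T → , . T P], [T → . , T P], [T → . A e ,] }  — shift
  I2: { [E → A .], [T → A . e ,] }  — shift, reduce
  I3: { [E' → E .] }  — accept
  I4: { [A → . T E ,], [A → . e], [A → T . E ,], [E → . A], [T → . , T P], [T → . A e ,] }  — shift
  I5: { [A → e .] }  — reduce
  I6: { [A → T E . ,] }  — shift
  I7: { [A → T E , .] }  — reduce
  I8: { [T → A e . ,] }  — shift
  I9: { [T → A e , .] }  — reduce
  I10: { [T → A . e ,] }  — shift
  I11: { [A → . T E ,], [A → . e], [A → T . E ,], [E → . A], [P → . e], [T → , T . P], [T → . , T P], [T → . A e ,] }  — shift
  I12: { [T → , T P .] }  — reduce
  I13: { [A → e .], [P → e .] }  — 2 reduces

I13 contains complete items [A → e .], [P → e .] — reduce-reduce conflict.

Answer: Yes — I13: [A → e .] vs [P → e .]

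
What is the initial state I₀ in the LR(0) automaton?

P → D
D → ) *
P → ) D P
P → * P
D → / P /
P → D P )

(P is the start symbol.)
First, augment the grammar with P' → P
I₀ = CLOSURE({ [P' → . P] }):
  [P' → . P] has the dot before P: add [P → . D], [P → . ) D P], [P → . * P], [P → . D P )]
  [P → . D] has the dot before D: add [D → . ) *], [D → . / P /]
No further items can be added.

I₀ = { [D → . ) *], [D → . / P /], [P → . ) D P], [P → . * P], [P → . D P )], [P → . D], [P' → . P] }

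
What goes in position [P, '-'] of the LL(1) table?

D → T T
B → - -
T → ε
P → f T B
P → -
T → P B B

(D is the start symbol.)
To find M[P, '-'], we find productions for P where '-' is in the predict set (PREDICT(N → α) = (FIRST(α) \ {ε}) ∪ (FOLLOW(N) if α ⇒* ε)).

P → f T B: PREDICT = { 'f' }
P → -: PREDICT = { '-' }
  '-' is in predict set, so this production goes in M[P, '-']

M[P, '-'] = P → -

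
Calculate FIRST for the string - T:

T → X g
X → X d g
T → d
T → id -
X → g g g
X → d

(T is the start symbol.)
{ '-' }

To compute FIRST(- T), process the symbols left to right:
Symbol - is a terminal. Add '-' and stop.
FIRST(- T) = { '-' }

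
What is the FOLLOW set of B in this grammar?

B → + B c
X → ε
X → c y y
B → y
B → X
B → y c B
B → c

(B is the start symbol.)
To compute FOLLOW(B), find every occurrence of B on a right-hand side N → α B β: add FIRST(β) \ {ε}, and if β is empty or nullable also add FOLLOW(N). Iterate to a fixed point.

B is the start symbol, so $ ∈ FOLLOW(B).
In B → + B c: B is followed by c, add FIRST(c) \ {ε} = { 'c' }
In B → y c B: B is at the end; this adds FOLLOW(B) to itself — nothing new

Taking the union: FOLLOW(B) = { $, 'c' }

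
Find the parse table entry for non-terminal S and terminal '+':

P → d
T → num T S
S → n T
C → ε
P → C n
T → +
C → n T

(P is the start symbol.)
Empty (error entry)

To find M[S, '+'], we find productions for S where '+' is in the predict set (PREDICT(N → α) = (FIRST(α) \ {ε}) ∪ (FOLLOW(N) if α ⇒* ε)).

S → n T: PREDICT = { 'n' }

M[S, '+'] is empty (no production applies)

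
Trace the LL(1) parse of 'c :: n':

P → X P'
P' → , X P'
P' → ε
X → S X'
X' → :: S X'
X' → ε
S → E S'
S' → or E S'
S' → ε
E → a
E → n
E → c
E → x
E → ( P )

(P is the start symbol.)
Stack is shown with the top on the left.

Stack         Input     Action
------------------------------
P $           c :: n $  output P → X P'
X P' $        c :: n $  output X → S X'
S X' P' $     c :: n $  output S → E S'
E S' X' P' $  c :: n $  output E → c
c S' X' P' $  c :: n $  match 'c'
S' X' P' $    :: n $    output S' → ε
X' P' $       :: n $    output X' → :: S X'
:: S X' P' $  :: n $    match '::'
S X' P' $     n $       output S → E S'
E S' X' P' $  n $       output E → n
n S' X' P' $  n $       match 'n'
S' X' P' $    $         output S' → ε
X' P' $       $         output X' → ε
P' $          $         output P' → ε
$             $         accept

The string is accepted.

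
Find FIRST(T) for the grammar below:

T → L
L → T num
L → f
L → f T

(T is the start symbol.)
{ 'f' }

To compute FIRST(T), examine every production with T on the left-hand side, reading each right-hand side left to right until a non-nullable symbol is reached.

FIRST sets of the other non-terminals involved (by the same procedure, iterated to a fixed point):
  FIRST(L) = { 'f' }

From T → L:
  - L is a non-terminal: add FIRST(L) \ {ε} = { 'f' }
    L is not nullable, so stop

Collecting: FIRST(T) = { 'f' }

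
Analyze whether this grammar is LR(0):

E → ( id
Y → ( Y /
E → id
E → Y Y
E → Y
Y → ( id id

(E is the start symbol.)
Augment with E' → E and build the canonical LR(0) collection (I0 = CLOSURE({[E' → . E]}), then GOTO on every symbol after a dot until no new states appear). It has 12 states:
  I0: { [E → . ( id], [E → . Y Y], [E → . Y], [E → . id], [E' → . E], [Y → . ( Y /], [Y → . ( id id] }  — shift
  I1: { [E → ( . id], [Y → ( . Y /], [Y → ( . id id], [Y → . ( Y /], [Y → . ( id id] }  — shift
  I2: { [E' → E .] }  — accept
  I3: { [E → Y . Y], [E → Y .], [Y → . ( Y /], [Y → . ( id id] }  — shift, reduce
  I4: { [E → id .] }  — reduce
  I5: { [Y → ( . Y /], [Y → ( . id id], [Y → . ( Y /], [Y → . ( id id] }  — shift
  I6: { [E → Y Y .] }  — reduce
  I7: { [Y → ( Y . /] }  — shift
  I8: { [Y → ( id . id] }  — shift
  I9: { [Y → ( id id .] }  — reduce
  I10: { [Y → ( Y / .] }  — reduce
  I11: { [E → ( id .], [Y → ( id . id] }  — shift, reduce

Conflict in state I3:
  Shift-reduce conflict between [E → Y .] and [Y → . ( Y /]
So the grammar is NOT LR(0).

Answer: No. Shift-reduce conflict between [E → Y .] and [Y → . ( Y /]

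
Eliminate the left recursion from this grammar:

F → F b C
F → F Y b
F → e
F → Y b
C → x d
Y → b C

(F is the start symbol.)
F is directly left-recursive. The standard transformation for
  A → A α₁ | ... | A α_m | β₁ | ... | β_n
is
  A  → β₁ A' | ... | β_n A'
  A' → α₁ A' | ... | α_m A' | ε

F → e becomes F → e F'
F → Y b becomes F → Y b F'
F → F b C becomes F' → b C F'
F → F Y b becomes F' → Y b F'
Add F' → ε

Productions for other non-terminals are unchanged:
  C → x d
  Y → b C

Resulting grammar:
F → e F'
F → Y b F'
F' → b C F'
F' → Y b F'
F' → ε
C → x d
Y → b C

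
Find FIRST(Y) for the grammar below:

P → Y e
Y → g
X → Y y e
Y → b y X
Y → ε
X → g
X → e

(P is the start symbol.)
To compute FIRST(Y), examine every production with Y on the left-hand side, reading each right-hand side left to right until a non-nullable symbol is reached.

From Y → g:
  - g is a terminal: add 'g' and stop
From Y → b y X:
  - b is a terminal: add 'b' and stop
From Y → ε:
  - ε-production, so ε ∈ FIRST(Y)

Collecting: FIRST(Y) = { 'b', 'g', ε }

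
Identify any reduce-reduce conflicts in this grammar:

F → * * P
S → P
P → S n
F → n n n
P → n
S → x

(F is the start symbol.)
A reduce-reduce conflict occurs when an LR(0) state has two complete items [A → α .] and [B → β .] — both call for a reduction, and with no lookahead the parser cannot choose between them.

Augment with F' → F and build the canonical LR(0) collection (I0 = CLOSURE({[F' → . F]}), then GOTO on every symbol after a dot until no new states appear). It has 12 states:
  I0: { [F → . * * P], [F → . n n n], [F' → . F] }  — shift
  I1: { [F → * . * P] }  — shift
  I2: { [F' → F .] }  — accept
  I3: { [F → n . n n] }  — shift
  I4: { [F → n n . n] }  — shift
  I5: { [F → n n n .] }  — reduce
  I6: { [F → * * . P], [P → . S n], [P → . n], [S → . P], [S → . x] }  — shift
  I7: { [F → * * P .], [S → P .] }  — 2 reduces
  I8: { [P → S . n] }  — shift
  I9: { [P → n .] }  — reduce
  I10: { [S → x .] }  — reduce
  I11: { [P → S n .] }  — reduce

I7 contains complete items [F → * * P .], [S → P .] — reduce-reduce conflict.

Answer: Yes — I7: [F → * * P .] vs [S → P .]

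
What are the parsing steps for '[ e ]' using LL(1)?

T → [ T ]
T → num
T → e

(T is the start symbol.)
Stack is shown with the top on the left.

Stack    Input    Action
------------------------
T $      [ e ] $  output T → [ T ]
[ T ] $  [ e ] $  match '['
T ] $    e ] $    output T → e
e ] $    e ] $    match 'e'
] $      ] $      match ']'
$        $        accept

The string is accepted.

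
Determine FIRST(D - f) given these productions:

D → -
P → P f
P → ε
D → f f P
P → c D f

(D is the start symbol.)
{ '-', 'f' }

FIRST sets of the non-terminals involved (from the grammar, by fixed-point iteration):
  FIRST(D) = { '-', 'f' }

To compute FIRST(D - f), process the symbols left to right:
Symbol D is a non-terminal. Add FIRST(D) \ {ε} = { '-', 'f' }
D is not nullable (ε ∉ FIRST(D)), so stop here.
FIRST(D - f) = { '-', 'f' }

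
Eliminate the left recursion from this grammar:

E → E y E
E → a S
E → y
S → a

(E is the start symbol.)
E → a S E'
E → y E'
E' → y E E'
E' → ε
S → a

E is directly left-recursive. The standard transformation for
  A → A α₁ | ... | A α_m | β₁ | ... | β_n
is
  A  → β₁ A' | ... | β_n A'
  A' → α₁ A' | ... | α_m A' | ε

E → a S becomes E → a S E'
E → y becomes E → y E'
E → E y E becomes E' → y E E'
Add E' → ε

Productions for other non-terminals are unchanged:
  S → a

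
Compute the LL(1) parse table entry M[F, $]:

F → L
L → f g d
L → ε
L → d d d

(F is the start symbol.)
To find M[F, $], we find productions for F where $ is in the predict set (PREDICT(N → α) = (FIRST(α) \ {ε}) ∪ (FOLLOW(N) if α ⇒* ε)).

Relevant sets:
  FIRST(L) = { 'd', 'f', ε }
  FOLLOW(F) = { $ }

F → L: PREDICT = { $, 'd', 'f' }
  $ is in predict set, so this production goes in M[F, $]

M[F, $] = F → L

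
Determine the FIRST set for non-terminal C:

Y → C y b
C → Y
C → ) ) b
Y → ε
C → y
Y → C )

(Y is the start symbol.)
{ ')', 'y', ε }

FIRST sets of the other non-terminals involved (by the same procedure, iterated to a fixed point):
  FIRST(Y) = { ')', 'y', ε }

From C → Y:
  - Y is a non-terminal: add FIRST(Y) \ {ε} = { ')', 'y' }
    Y is nullable and nothing follows, so the whole right-hand side can vanish: ε ∈ FIRST(C)
From C → ) ) b:
  - ')' is a terminal: add ')' and stop
From C → y:
  - y is a terminal: add 'y' and stop

Collecting: FIRST(C) = { ')', 'y', ε }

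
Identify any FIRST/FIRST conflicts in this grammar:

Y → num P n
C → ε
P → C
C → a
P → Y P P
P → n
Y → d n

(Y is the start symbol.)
No FIRST/FIRST conflicts.

FIRST sets of the non-terminals at (or reachable through a nullable prefix from) the front of some alternative:
  FIRST(C) = { 'a', ε }
  FIRST(Y) = { 'd', 'num' }

Productions for Y:
  Y → num P n: FIRST = { 'num' }
  Y → d n: FIRST = { 'd' }
Productions for C:
  C → ε: FIRST = { ε }
  C → a: FIRST = { 'a' }
Productions for P:
  P → C: FIRST = { 'a', ε }
  P → Y P P: FIRST = { 'd', 'num' }
  P → n: FIRST = { 'n' }

All alternatives of each non-terminal have pairwise disjoint FIRST sets.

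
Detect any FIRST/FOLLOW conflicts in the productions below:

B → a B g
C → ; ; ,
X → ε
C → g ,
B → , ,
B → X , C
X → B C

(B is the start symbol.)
Yes. X → B C with FOLLOW(X) on { ',' }

Nullable non-terminals: X.
FIRST sets used below: FIRST(B) = { ',', 'a' }

X: nullable alternative(s) X → ε; FOLLOW(X) = { ',' }
  X → ε: FIRST \ {ε} = { } — this is the only nullable alternative, skip
  X → B C: FIRST \ {ε} = { ',', 'a' } — overlaps FOLLOW(X) on { ',' }: CONFLICT

B, C have no nullable alternative, so no FIRST/FOLLOW check is needed there.

So the grammar has 1 FIRST/FOLLOW conflict (marked CONFLICT above).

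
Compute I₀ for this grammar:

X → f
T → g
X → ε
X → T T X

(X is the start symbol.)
First, augment the grammar with X' → X
I₀ = CLOSURE({ [X' → . X] }):
  [X' → . X] has the dot before X: add [X → . f], [X → .], [X → . T T X]
  [X → . T T X] has the dot before T: add [T → . g]
No further items can be added.

I₀ = { [T → . g], [X → . T T X], [X → . f], [X → .], [X' → . X] }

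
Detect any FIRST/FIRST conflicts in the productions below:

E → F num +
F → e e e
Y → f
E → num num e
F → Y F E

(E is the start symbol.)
FIRST sets of the non-terminals at (or reachable through a nullable prefix from) the front of some alternative:
  FIRST(F) = { 'e', 'f' }
  FIRST(Y) = { 'f' }

Productions for E:
  E → F num +: FIRST = { 'e', 'f' }
  E → num num e: FIRST = { 'num' }
Productions for F:
  F → e e e: FIRST = { 'e' }
  F → Y F E: FIRST = { 'f' }
Y has only one production, so no FIRST/FIRST conflict is possible there.

All alternatives of each non-terminal have pairwise disjoint FIRST sets.

Answer: No FIRST/FIRST conflicts.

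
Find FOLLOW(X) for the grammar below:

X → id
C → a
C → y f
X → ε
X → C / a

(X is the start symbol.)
X is the start symbol, so $ ∈ FOLLOW(X).
X does not occur on any right-hand side.

Taking the union: FOLLOW(X) = { $ }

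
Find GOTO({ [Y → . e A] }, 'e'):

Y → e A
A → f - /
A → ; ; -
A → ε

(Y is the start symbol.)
{ [A → . ; ; -], [A → . f - /], [A → .], [Y → e . A] }

GOTO(I, 'e') = CLOSURE({ [A → αX.β] : [A → α.Xβ] ∈ I, X = 'e' })

Items with dot before 'e', with the dot advanced:
  [Y → . e A] → [Y → e . A]
Closure of the advanced items:
  [Y → e . A] has the dot before A: add [A → . f - /], [A → . ; ; -], [A → .]

GOTO = { [A → . ; ; -], [A → . f - /], [A → .], [Y → e . A] }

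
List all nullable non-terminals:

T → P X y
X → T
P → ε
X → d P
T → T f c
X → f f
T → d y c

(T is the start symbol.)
ε-productions: P → ε
So P is immediately nullable.
No further non-terminal can be added: every production for the remaining non-terminals contains a terminal or a non-nullable non-terminal.
Nullable = { 'P' }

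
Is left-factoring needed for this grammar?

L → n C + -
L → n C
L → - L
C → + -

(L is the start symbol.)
Left-factoring is needed when two productions for the same non-terminal
share a common prefix on the right-hand side.

Productions for L:
  L → n C + -
  L → n C
  L → - L

Found common prefix 'n C' in productions for L

Answer: Yes, L has productions with common prefix 'n C'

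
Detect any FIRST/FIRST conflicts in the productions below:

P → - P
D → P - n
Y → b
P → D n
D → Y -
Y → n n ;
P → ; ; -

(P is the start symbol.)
A FIRST/FIRST conflict occurs when two productions N → α and N → β for the same non-terminal have FIRST(α) ∩ FIRST(β) ≠ ∅ (with ε ∈ FIRST of a nullable right-hand side, so two nullable alternatives also conflict).

FIRST sets of the non-terminals at (or reachable through a nullable prefix from) the front of some alternative:
  FIRST(D) = { '-', ';', 'b', 'n' }
  FIRST(P) = { '-', ';', 'b', 'n' }
  FIRST(Y) = { 'b', 'n' }

Productions for P:
  P → - P: FIRST = { '-' }
  P → D n: FIRST = { '-', ';', 'b', 'n' }
  P → ; ; -: FIRST = { ';' }
Productions for D:
  D → P - n: FIRST = { '-', ';', 'b', 'n' }
  D → Y -: FIRST = { 'b', 'n' }
Productions for Y:
  Y → b: FIRST = { 'b' }
  Y → n n ;: FIRST = { 'n' }

Conflict for P: P → - P and P → D n
  Overlap: { '-' }
Conflict for P: P → D n and P → ; ; -
  Overlap: { ';' }
Conflict for D: D → P - n and D → Y -
  Overlap: { 'b', 'n' }

Answer: Yes. P → '-' P / P → D n on { '-' }; P → D n / P → ';' ';' '-' on { ';' }; D → P '-' n / D → Y '-' on { 'b', 'n' }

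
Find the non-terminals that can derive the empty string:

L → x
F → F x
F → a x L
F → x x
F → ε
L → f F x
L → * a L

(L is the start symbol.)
{ 'F' }

A non-terminal is nullable if it can derive ε (the empty string): either it has an ε-production, or it has a production whose right-hand side consists entirely of nullable non-terminals.

ε-productions: F → ε
So F is immediately nullable.
No further non-terminal can be added: every production for the remaining non-terminals contains a terminal or a non-nullable non-terminal.
Nullable = { 'F' }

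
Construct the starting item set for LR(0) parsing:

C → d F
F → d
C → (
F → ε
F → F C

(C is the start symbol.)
First, augment the grammar with C' → C
I₀ = CLOSURE({ [C' → . C] }):
  [C' → . C] has the dot before C: add [C → . d F], [C → . (]
No further items can be added.

I₀ = { [C → . (], [C → . d F], [C' → . C] }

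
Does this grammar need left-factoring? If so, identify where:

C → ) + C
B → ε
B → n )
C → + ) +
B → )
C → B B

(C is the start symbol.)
No, left-factoring is not needed

Left-factoring is needed when two productions for the same non-terminal
share a common prefix on the right-hand side.

Productions for C:
  C → ) + C
  C → + ) +
  C → B B
Productions for B:
  B → ε
  B → n )
  B → )

No common prefixes found.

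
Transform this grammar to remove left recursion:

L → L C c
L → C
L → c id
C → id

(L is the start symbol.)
L → C L'
L → c id L'
L' → C c L'
L' → ε
C → id

L is directly left-recursive. The standard transformation for
  A → A α₁ | ... | A α_m | β₁ | ... | β_n
is
  A  → β₁ A' | ... | β_n A'
  A' → α₁ A' | ... | α_m A' | ε

L → C becomes L → C L'
L → c id becomes L → c id L'
L → L C c becomes L' → C c L'
Add L' → ε

Productions for other non-terminals are unchanged:
  C → id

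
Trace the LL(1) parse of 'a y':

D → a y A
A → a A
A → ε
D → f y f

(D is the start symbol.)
LL(1) parsing maintains a stack (initially the start symbol over $) and the input. At each step: if the stack top is a terminal, match it against the current input token; if it is a non-terminal N, replace it with the RHS of M[N, lookahead] (the unique production whose predict set contains the lookahead).

Stack is shown with the top on the left.

Stack    Input  Action
----------------------
D $      a y $  output D → a y A
a y A $  a y $  match 'a'
y A $    y $    match 'y'
A $      $      output A → ε
$        $      accept

The string is accepted.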